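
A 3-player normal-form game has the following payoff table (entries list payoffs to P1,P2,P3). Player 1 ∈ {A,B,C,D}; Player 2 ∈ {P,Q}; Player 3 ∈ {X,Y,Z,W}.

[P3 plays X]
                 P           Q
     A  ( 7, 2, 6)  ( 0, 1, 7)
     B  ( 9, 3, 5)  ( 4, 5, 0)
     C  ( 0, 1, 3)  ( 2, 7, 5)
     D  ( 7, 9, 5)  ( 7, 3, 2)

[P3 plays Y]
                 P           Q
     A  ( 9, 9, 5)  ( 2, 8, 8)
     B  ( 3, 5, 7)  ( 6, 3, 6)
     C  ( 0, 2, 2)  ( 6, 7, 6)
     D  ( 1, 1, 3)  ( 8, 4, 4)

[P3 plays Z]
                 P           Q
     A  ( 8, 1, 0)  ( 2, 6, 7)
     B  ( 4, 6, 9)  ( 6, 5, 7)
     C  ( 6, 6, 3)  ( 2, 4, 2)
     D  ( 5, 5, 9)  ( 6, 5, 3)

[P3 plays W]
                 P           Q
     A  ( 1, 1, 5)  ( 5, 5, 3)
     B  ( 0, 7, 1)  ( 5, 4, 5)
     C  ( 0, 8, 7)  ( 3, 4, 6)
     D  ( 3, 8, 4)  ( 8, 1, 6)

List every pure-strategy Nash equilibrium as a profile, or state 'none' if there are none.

No pure NE.

(A,P,X): not NE [P1→B gives 9>7]
(A,P,Y): not NE [P3→X gives 6>5]
(A,P,Z): not NE [P2→Q gives 6>1; P3→X gives 6>0]
(A,P,W): not NE [P1→D gives 3>1; P2→Q gives 5>1; P3→X gives 6>5]
(A,Q,X): not NE [P1→D gives 7>0; P2→P gives 2>1; P3→Y gives 8>7]
(A,Q,Y): not NE [P1→D gives 8>2; P2→P gives 9>8]
(A,Q,Z): not NE [P1→D gives 6>2; P3→Y gives 8>7]
(A,Q,W): not NE [P1→D gives 8>5; P3→Y gives 8>3]
(B,P,X): not NE [P2→Q gives 5>3; P3→Z gives 9>5]
(B,P,Y): not NE [P1→A gives 9>3; P3→Z gives 9>7]
(B,P,Z): not NE [P1→A gives 8>4]
(B,P,W): not NE [P1→D gives 3>0; P3→Z gives 9>1]
(B,Q,X): not NE [P1→D gives 7>4; P3→Z gives 7>0]
(B,Q,Y): not NE [P1→D gives 8>6; P2→P gives 5>3; P3→Z gives 7>6]
(B,Q,Z): not NE [P2→P gives 6>5]
(B,Q,W): not NE [P1→D gives 8>5; P2→P gives 7>4; P3→Z gives 7>5]
(C,P,X): not NE [P1→B gives 9>0; P2→Q gives 7>1; P3→W gives 7>3]
(C,P,Y): not NE [P1→A gives 9>0; P2→Q gives 7>2; P3→W gives 7>2]
(C,P,Z): not NE [P1→A gives 8>6; P3→W gives 7>3]
(C,P,W): not NE [P1→D gives 3>0]
(C,Q,X): not NE [P1→D gives 7>2; P3→W gives 6>5]
(C,Q,Y): not NE [P1→D gives 8>6]
(C,Q,Z): not NE [P1→D gives 6>2; P2→P gives 6>4; P3→W gives 6>2]
(C,Q,W): not NE [P1→D gives 8>3; P2→P gives 8>4]
(D,P,X): not NE [P1→B gives 9>7; P3→Z gives 9>5]
(D,P,Y): not NE [P1→A gives 9>1; P2→Q gives 4>1; P3→Z gives 9>3]
(D,P,Z): not NE [P1→A gives 8>5]
(D,P,W): not NE [P3→Z gives 9>4]
(D,Q,X): not NE [P2→P gives 9>3; P3→W gives 6>2]
(D,Q,Y): not NE [P3→W gives 6>4]
(D,Q,Z): not NE [P3→W gives 6>3]
(D,Q,W): not NE [P2→P gives 8>1]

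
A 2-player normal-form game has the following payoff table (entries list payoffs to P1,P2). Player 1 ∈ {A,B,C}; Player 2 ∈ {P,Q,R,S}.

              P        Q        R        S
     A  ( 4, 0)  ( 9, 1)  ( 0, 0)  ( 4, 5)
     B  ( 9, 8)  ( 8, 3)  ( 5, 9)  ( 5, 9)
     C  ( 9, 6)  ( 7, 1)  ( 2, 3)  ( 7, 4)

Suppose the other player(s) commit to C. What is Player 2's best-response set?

argmax u_2 = {P}

u_2(P vs C) = 6
u_2(Q vs C) = 1
u_2(R vs C) = 3
u_2(S vs C) = 4
max payoff 6 at {P}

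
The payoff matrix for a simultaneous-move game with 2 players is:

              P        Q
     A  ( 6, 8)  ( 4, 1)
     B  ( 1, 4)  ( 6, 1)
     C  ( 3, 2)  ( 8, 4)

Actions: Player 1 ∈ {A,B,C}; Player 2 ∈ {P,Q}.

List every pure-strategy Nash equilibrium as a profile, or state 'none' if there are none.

(A,P): NE
(A,Q): not NE [P1→C gives 8>4; P2→P gives 8>1]
(B,P): not NE [P1→A gives 6>1]
(B,Q): not NE [P1→C gives 8>6; P2→P gives 4>1]
(C,P): not NE [P1→A gives 6>3; P2→Q gives 4>2]
(C,Q): NE

PSNE = {(A,P), (C,Q)}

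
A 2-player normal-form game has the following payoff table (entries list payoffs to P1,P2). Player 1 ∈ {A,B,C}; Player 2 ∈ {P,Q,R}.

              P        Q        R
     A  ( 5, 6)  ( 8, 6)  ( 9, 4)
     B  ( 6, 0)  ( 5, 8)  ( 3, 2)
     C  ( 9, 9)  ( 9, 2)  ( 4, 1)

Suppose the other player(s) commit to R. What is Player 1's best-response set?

BR_1 = {A}

u_1(A vs R) = 9
u_1(B vs R) = 3
u_1(C vs R) = 4
max payoff 9 at {A}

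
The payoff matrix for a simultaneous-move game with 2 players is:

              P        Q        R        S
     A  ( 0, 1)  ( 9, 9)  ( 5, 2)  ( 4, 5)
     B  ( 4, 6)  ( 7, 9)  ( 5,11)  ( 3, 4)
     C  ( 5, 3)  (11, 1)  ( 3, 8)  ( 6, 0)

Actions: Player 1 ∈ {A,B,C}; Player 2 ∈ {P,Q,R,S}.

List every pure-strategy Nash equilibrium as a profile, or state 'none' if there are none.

(A,P): not NE [P1→C gives 5>0; P2→Q gives 9>1]
(A,Q): not NE [P1→C gives 11>9]
(A,R): not NE [P2→Q gives 9>2]
(A,S): not NE [P1→C gives 6>4; P2→Q gives 9>5]
(B,P): not NE [P1→C gives 5>4; P2→R gives 11>6]
(B,Q): not NE [P1→C gives 11>7; P2→R gives 11>9]
(B,R): NE
(B,S): not NE [P1→C gives 6>3; P2→R gives 11>4]
(C,P): not NE [P2→R gives 8>3]
(C,Q): not NE [P2→R gives 8>1]
(C,R): not NE [P1→B gives 5>3]
(C,S): not NE [P2→R gives 8>0]

PSNE = {(B,R)}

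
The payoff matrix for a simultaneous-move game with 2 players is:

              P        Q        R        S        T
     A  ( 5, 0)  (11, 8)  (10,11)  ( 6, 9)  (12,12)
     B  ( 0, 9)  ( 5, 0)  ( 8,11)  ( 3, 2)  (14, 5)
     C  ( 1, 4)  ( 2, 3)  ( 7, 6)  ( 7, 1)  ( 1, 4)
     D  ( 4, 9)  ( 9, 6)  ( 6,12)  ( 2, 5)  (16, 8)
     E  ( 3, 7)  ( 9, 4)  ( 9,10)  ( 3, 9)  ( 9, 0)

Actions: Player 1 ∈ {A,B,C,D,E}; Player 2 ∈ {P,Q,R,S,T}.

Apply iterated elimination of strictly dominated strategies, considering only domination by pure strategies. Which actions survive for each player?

IESDS → P1:{A,B,D} P2:{R,T}

P1 drop E (A beats it: P:5>3 Q:11>9 R:10>9 S:6>3 T:12>9)
P2 drop P (R beats it: A:11>0 B:11>9 C:6>4 D:12>9)
P2 drop Q (R beats it: A:11>8 B:11>0 C:6>3 D:12>6)
P2 drop S (R beats it: A:11>9 B:11>2 C:6>1 D:12>5)
P1 drop C (A beats it: R:10>7 T:12>1)
P1→{A,B,D} P2→{R,T}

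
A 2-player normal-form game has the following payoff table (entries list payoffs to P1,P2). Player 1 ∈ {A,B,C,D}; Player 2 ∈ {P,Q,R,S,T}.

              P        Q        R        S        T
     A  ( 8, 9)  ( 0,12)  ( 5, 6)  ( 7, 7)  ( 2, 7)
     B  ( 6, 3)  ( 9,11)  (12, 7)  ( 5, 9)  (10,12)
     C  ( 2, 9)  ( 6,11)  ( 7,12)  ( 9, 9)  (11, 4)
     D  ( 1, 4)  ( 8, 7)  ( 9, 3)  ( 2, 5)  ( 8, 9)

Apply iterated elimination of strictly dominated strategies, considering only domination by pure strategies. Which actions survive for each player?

P1 drop D (B beats it: P:6>1 Q:9>8 R:12>9 S:5>2 T:10>8)
P2 drop P (Q beats it: A:12>9 B:11>3 C:11>9)
P1 drop A (C beats it: Q:6>0 R:7>5 S:9>7 T:11>2)
P2 drop S (Q beats it: B:11>9 C:11>9)
P1→{B,C} P2→{Q,R,T}

IESDS → P1:{B,C} P2:{Q,R,T}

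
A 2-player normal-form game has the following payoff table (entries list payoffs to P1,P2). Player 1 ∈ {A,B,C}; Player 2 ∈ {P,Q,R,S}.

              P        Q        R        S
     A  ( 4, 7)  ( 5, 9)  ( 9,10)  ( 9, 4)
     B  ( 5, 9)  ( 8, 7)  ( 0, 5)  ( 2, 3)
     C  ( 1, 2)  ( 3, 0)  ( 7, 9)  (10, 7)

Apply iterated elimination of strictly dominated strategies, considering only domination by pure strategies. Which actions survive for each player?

P2 drop S (R beats it: A:10>4 B:5>3 C:9>7)
P1 drop C (A beats it: P:4>1 Q:5>3 R:9>7)
P1→{A,B} P2→{P,Q,R}

Remaining: P1:{A,B} P2:{P,Q,R}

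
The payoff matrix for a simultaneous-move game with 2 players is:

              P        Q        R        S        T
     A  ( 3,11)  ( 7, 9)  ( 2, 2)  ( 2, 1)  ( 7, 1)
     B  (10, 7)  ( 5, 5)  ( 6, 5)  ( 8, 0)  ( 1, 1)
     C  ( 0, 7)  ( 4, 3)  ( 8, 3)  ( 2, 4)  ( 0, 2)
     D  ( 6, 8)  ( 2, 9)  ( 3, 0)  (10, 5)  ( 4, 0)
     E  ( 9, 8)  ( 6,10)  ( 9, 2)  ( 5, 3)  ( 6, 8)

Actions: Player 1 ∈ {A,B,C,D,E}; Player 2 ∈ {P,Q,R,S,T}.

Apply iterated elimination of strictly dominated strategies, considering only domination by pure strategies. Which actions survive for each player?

P1 drop C (E beats it: P:9>0 Q:6>4 R:9>8 S:5>2 T:6>0)
P2 drop R (P beats it: A:11>2 B:7>5 D:8>0 E:8>2)
P2 drop S (P beats it: A:11>1 B:7>0 D:8>5 E:8>3)
P1 drop D (E beats it: P:9>6 Q:6>2 T:6>4)
P2 drop T (Q beats it: A:9>1 B:5>1 E:10>8)
P1→{A,B,E} P2→{P,Q}

Survivors P1:{A,B,E} P2:{P,Q}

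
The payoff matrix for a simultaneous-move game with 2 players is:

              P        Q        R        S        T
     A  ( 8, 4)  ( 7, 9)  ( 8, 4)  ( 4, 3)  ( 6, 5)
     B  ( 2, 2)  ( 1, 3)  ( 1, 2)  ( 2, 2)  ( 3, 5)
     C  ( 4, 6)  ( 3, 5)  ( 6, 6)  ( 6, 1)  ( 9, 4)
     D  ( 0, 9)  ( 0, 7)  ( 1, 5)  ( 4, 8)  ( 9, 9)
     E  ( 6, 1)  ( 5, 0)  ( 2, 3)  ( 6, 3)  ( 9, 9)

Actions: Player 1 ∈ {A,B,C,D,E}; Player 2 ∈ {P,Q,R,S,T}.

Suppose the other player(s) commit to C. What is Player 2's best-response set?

P2 best: {P,R}

u_2(P vs C) = 6
u_2(Q vs C) = 5
u_2(R vs C) = 6
u_2(S vs C) = 1
u_2(T vs C) = 4
max payoff 6 at {P,R}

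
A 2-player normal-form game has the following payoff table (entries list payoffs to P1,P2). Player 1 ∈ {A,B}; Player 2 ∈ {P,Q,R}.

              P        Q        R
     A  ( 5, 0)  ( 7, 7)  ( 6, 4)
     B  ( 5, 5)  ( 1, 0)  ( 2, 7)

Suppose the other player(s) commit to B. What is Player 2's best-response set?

argmax u_2 = {R}

u_2(P vs B) = 5
u_2(Q vs B) = 0
u_2(R vs B) = 7
max payoff 7 at {R}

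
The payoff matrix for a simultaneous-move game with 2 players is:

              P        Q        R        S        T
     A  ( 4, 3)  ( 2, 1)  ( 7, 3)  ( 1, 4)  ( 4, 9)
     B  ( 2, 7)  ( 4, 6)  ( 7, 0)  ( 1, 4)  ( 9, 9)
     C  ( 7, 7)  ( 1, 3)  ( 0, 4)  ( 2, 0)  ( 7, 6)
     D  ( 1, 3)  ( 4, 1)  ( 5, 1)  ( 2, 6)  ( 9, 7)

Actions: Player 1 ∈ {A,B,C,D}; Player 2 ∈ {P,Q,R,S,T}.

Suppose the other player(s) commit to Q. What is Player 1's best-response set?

u_1(A vs Q) = 2
u_1(B vs Q) = 4
u_1(C vs Q) = 1
u_1(D vs Q) = 4
max payoff 4 at {B,D}

P1 best: {B,D}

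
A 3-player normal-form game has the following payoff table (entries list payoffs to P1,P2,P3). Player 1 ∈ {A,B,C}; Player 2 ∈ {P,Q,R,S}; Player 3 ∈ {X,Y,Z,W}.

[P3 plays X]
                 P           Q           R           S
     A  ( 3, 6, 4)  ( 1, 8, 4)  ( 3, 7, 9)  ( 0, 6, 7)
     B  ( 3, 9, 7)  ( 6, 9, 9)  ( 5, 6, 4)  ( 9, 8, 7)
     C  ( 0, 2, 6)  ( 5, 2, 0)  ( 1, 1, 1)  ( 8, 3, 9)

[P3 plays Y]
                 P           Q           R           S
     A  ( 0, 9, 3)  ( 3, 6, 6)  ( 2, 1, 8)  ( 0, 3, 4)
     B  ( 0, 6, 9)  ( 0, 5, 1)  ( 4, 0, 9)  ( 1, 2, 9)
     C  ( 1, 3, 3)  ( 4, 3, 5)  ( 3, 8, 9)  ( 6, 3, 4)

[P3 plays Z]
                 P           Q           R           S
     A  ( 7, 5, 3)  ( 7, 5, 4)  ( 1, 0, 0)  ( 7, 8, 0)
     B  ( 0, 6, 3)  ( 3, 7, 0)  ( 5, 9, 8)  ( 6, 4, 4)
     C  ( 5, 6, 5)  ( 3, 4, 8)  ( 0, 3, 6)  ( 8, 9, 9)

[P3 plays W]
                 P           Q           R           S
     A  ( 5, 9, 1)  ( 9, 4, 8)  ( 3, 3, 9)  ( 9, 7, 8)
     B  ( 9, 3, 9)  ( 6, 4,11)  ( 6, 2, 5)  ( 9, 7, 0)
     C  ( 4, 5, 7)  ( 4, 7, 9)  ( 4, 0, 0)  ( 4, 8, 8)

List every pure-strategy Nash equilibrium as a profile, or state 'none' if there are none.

PSNE = {(C,S,Z)}

(A,P,X): not NE [P2→Q gives 8>6]
(A,P,Y): not NE [P1→C gives 1>0; P3→X gives 4>3]
(A,P,Z): not NE [P2→S gives 8>5; P3→X gives 4>3]
(A,P,W): not NE [P1→B gives 9>5; P3→X gives 4>1]
(A,Q,X): not NE [P1→B gives 6>1; P3→W gives 8>4]
(A,Q,Y): not NE [P1→C gives 4>3; P2→P gives 9>6; P3→W gives 8>6]
(A,Q,Z): not NE [P2→S gives 8>5; P3→W gives 8>4]
(A,Q,W): not NE [P2→P gives 9>4]
(A,R,X): not NE [P1→B gives 5>3; P2→Q gives 8>7]
(A,R,Y): not NE [P1→B gives 4>2; P2→P gives 9>1; P3→W gives 9>8]
(A,R,Z): not NE [P1→B gives 5>1; P2→S gives 8>0; P3→W gives 9>0]
(A,R,W): not NE [P1→B gives 6>3; P2→P gives 9>3]
(A,S,X): not NE [P1→B gives 9>0; P2→Q gives 8>6; P3→W gives 8>7]
(A,S,Y): not NE [P1→C gives 6>0; P2→P gives 9>3; P3→W gives 8>4]
(A,S,Z): not NE [P1→C gives 8>7; P3→W gives 8>0]
(A,S,W): not NE [P2→P gives 9>7]
(B,P,X): not NE [P3→W gives 9>7]
(B,P,Y): not NE [P1→C gives 1>0]
(B,P,Z): not NE [P1→A gives 7>0; P2→R gives 9>6; P3→W gives 9>3]
(B,P,W): not NE [P2→S gives 7>3]
(B,Q,X): not NE [P3→W gives 11>9]
(B,Q,Y): not NE [P1→C gives 4>0; P2→P gives 6>5; P3→W gives 11>1]
(B,Q,Z): not NE [P1→A gives 7>3; P2→R gives 9>7; P3→W gives 11>0]
(B,Q,W): not NE [P1→A gives 9>6; P2→S gives 7>4]
(B,R,X): not NE [P2→Q gives 9>6; P3→Y gives 9>4]
(B,R,Y): not NE [P2→P gives 6>0]
(B,R,Z): not NE [P3→Y gives 9>8]
(B,R,W): not NE [P2→S gives 7>2; P3→Y gives 9>5]
(B,S,X): not NE [P2→Q gives 9>8; P3→Y gives 9>7]
(B,S,Y): not NE [P1→C gives 6>1; P2→P gives 6>2]
(B,S,Z): not NE [P1→C gives 8>6; P2→R gives 9>4; P3→Y gives 9>4]
(B,S,W): not NE [P3→Y gives 9>0]
(C,P,X): not NE [P1→B gives 3>0; P2→S gives 3>2; P3→W gives 7>6]
(C,P,Y): not NE [P2→R gives 8>3; P3→W gives 7>3]
(C,P,Z): not NE [P1→A gives 7>5; P2→S gives 9>6; P3→W gives 7>5]
(C,P,W): not NE [P1→B gives 9>4; P2→S gives 8>5]
(C,Q,X): not NE [P1→B gives 6>5; P2→S gives 3>2; P3→W gives 9>0]
(C,Q,Y): not NE [P2→R gives 8>3; P3→W gives 9>5]
(C,Q,Z): not NE [P1→A gives 7>3; P2→S gives 9>4; P3→W gives 9>8]
(C,Q,W): not NE [P1→A gives 9>4; P2→S gives 8>7]
(C,R,X): not NE [P1→B gives 5>1; P2→S gives 3>1; P3→Y gives 9>1]
(C,R,Y): not NE [P1→B gives 4>3]
(C,R,Z): not NE [P1→B gives 5>0; P2→S gives 9>3; P3→Y gives 9>6]
(C,R,W): not NE [P1→B gives 6>4; P2→S gives 8>0; P3→Y gives 9>0]
(C,S,X): not NE [P1→B gives 9>8]
(C,S,Y): not NE [P2→R gives 8>3; P3→Z gives 9>4]
(C,S,Z): NE
(C,S,W): not NE [P1→B gives 9>4; P3→Z gives 9>8]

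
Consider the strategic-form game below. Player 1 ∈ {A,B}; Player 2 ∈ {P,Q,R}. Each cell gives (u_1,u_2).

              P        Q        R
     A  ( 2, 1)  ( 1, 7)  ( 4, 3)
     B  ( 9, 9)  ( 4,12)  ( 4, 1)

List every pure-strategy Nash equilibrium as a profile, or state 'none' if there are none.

PSNE = {(B,Q)}

(A,P): not NE [P1→B gives 9>2; P2→Q gives 7>1]
(A,Q): not NE [P1→B gives 4>1]
(A,R): not NE [P2→Q gives 7>3]
(B,P): not NE [P2→Q gives 12>9]
(B,Q): NE
(B,R): not NE [P2→Q gives 12>1]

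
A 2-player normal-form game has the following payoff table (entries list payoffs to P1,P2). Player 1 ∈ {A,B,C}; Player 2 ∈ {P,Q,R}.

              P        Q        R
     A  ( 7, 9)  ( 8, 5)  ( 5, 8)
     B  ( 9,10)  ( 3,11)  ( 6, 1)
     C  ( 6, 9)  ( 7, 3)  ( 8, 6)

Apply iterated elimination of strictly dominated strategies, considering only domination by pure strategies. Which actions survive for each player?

P2 drop R (P beats it: A:9>8 B:10>1 C:9>6)
P1 drop C (A beats it: P:7>6 Q:8>7)
P1→{A,B} P2→{P,Q}

IESDS → P1:{A,B} P2:{P,Q}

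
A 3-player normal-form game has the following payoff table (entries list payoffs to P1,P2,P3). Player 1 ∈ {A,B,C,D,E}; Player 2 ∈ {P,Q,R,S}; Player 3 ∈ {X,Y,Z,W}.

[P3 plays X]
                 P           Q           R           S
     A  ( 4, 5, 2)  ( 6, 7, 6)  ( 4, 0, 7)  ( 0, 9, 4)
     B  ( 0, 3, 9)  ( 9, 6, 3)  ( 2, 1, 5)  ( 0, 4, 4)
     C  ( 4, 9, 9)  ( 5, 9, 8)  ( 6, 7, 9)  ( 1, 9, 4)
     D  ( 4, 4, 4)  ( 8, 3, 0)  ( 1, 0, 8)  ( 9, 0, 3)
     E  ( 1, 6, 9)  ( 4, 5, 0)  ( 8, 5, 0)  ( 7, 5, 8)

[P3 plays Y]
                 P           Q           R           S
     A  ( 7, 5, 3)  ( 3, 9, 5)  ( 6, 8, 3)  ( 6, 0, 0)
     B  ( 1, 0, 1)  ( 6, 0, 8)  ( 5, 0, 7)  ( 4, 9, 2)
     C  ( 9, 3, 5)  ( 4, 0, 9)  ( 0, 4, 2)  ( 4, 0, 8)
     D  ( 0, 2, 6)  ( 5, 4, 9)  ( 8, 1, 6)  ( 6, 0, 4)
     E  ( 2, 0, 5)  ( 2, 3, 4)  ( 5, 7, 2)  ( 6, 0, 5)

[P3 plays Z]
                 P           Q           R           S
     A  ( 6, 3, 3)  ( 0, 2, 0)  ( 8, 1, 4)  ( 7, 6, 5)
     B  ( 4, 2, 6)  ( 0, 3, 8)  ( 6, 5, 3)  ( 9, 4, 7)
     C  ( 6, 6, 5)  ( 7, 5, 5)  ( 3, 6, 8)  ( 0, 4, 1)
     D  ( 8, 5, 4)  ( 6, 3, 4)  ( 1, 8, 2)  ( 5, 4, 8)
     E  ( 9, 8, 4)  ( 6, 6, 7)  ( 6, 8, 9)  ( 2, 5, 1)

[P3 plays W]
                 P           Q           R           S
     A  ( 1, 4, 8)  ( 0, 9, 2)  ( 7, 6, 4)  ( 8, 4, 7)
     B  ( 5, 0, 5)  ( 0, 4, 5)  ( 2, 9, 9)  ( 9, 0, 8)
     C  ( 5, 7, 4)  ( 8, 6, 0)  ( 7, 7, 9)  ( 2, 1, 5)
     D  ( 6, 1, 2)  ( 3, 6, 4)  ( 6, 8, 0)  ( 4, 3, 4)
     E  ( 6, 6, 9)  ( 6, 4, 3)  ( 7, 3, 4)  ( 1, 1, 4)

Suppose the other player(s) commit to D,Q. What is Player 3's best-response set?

u_3(X vs D,Q) = 0
u_3(Y vs D,Q) = 9
u_3(Z vs D,Q) = 4
u_3(W vs D,Q) = 4
max payoff 9 at {Y}

argmax u_3 = {Y}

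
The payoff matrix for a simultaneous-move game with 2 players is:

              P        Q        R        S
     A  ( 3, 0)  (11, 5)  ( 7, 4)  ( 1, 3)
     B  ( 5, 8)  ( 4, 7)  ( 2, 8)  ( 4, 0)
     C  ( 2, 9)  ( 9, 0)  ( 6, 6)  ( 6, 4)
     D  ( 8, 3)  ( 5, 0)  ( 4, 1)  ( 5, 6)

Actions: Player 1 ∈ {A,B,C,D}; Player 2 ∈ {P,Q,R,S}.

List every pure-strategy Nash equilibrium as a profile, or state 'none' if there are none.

(A,P): not NE [P1→D gives 8>3; P2→Q gives 5>0]
(A,Q): NE
(A,R): not NE [P2→Q gives 5>4]
(A,S): not NE [P1→C gives 6>1; P2→Q gives 5>3]
(B,P): not NE [P1→D gives 8>5]
(B,Q): not NE [P1→A gives 11>4; P2→R gives 8>7]
(B,R): not NE [P1→A gives 7>2]
(B,S): not NE [P1→C gives 6>4; P2→R gives 8>0]
(C,P): not NE [P1→D gives 8>2]
(C,Q): not NE [P1→A gives 11>9; P2→P gives 9>0]
(C,R): not NE [P1→A gives 7>6; P2→P gives 9>6]
(C,S): not NE [P2→P gives 9>4]
(D,P): not NE [P2→S gives 6>3]
(D,Q): not NE [P1→A gives 11>5; P2→S gives 6>0]
(D,R): not NE [P1→A gives 7>4; P2→S gives 6>1]
(D,S): not NE [P1→C gives 6>5]

Nash profiles: (A,Q)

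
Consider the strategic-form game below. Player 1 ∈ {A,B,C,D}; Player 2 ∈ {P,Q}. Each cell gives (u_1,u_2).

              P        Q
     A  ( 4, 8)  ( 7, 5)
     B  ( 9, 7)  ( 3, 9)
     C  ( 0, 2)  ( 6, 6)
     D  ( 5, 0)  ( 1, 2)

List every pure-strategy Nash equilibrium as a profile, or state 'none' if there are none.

(A,P): not NE [P1→B gives 9>4]
(A,Q): not NE [P2→P gives 8>5]
(B,P): not NE [P2→Q gives 9>7]
(B,Q): not NE [P1→A gives 7>3]
(C,P): not NE [P1→B gives 9>0; P2→Q gives 6>2]
(C,Q): not NE [P1→A gives 7>6]
(D,P): not NE [P1→B gives 9>5; P2→Q gives 2>0]
(D,Q): not NE [P1→A gives 7>1]

No pure NE.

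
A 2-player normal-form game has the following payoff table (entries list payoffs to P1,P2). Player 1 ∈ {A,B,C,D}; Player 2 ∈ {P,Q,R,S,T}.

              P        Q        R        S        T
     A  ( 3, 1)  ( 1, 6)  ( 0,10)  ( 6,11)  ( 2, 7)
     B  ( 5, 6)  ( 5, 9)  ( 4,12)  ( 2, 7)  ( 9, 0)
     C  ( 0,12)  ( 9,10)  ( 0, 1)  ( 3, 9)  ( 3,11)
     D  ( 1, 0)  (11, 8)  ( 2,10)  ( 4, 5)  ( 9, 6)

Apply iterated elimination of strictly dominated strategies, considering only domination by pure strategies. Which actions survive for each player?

P1 drop C (D beats it: P:1>0 Q:11>9 R:2>0 S:4>3 T:9>3)
P2 drop P (Q beats it: A:6>1 B:9>6 D:8>0)
P2 drop Q (R beats it: A:10>6 B:12>9 D:10>8)
P2 drop T (R beats it: A:10>7 B:12>0 D:10>6)
P1→{A,B,D} P2→{R,S}

Survivors P1:{A,B,D} P2:{R,S}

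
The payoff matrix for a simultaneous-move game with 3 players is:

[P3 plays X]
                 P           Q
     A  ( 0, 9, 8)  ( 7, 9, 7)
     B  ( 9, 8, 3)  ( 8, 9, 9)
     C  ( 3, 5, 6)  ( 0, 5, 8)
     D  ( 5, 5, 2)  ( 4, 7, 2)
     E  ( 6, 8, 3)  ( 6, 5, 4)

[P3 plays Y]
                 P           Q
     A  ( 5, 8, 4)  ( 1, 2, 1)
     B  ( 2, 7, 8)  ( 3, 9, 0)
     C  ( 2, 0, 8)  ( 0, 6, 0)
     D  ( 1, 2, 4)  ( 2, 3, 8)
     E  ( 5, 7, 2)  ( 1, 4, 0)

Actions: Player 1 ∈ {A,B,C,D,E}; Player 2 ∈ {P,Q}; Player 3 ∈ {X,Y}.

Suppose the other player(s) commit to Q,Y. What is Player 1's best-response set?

argmax u_1 = {B}

u_1(A vs Q,Y) = 1
u_1(B vs Q,Y) = 3
u_1(C vs Q,Y) = 0
u_1(D vs Q,Y) = 2
u_1(E vs Q,Y) = 1
max payoff 3 at {B}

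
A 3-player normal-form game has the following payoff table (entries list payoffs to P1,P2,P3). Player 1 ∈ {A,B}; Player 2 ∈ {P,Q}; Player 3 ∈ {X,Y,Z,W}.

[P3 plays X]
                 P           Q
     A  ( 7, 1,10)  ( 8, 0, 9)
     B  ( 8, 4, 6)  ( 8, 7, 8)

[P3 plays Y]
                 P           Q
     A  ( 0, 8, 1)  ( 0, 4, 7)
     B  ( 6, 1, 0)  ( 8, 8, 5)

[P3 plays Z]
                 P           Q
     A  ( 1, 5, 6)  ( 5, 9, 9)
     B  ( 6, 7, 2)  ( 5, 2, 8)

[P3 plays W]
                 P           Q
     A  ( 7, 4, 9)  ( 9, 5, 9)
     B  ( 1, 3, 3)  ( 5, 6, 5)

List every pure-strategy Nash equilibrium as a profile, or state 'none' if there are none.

PSNE = {(A,Q,Z), (A,Q,W), (B,Q,X)}

(A,P,X): not NE [P1→B gives 8>7]
(A,P,Y): not NE [P1→B gives 6>0; P3→X gives 10>1]
(A,P,Z): not NE [P1→B gives 6>1; P2→Q gives 9>5; P3→X gives 10>6]
(A,P,W): not NE [P2→Q gives 5>4; P3→X gives 10>9]
(A,Q,X): not NE [P2→P gives 1>0]
(A,Q,Y): not NE [P1→B gives 8>0; P2→P gives 8>4; P3→W gives 9>7]
(A,Q,Z): NE
(A,Q,W): NE
(B,P,X): not NE [P2→Q gives 7>4]
(B,P,Y): not NE [P2→Q gives 8>1; P3→X gives 6>0]
(B,P,Z): not NE [P3→X gives 6>2]
(B,P,W): not NE [P1→A gives 7>1; P2→Q gives 6>3; P3→X gives 6>3]
(B,Q,X): NE
(B,Q,Y): not NE [P3→Z gives 8>5]
(B,Q,Z): not NE [P2→P gives 7>2]
(B,Q,W): not NE [P1→A gives 9>5; P3→Z gives 8>5]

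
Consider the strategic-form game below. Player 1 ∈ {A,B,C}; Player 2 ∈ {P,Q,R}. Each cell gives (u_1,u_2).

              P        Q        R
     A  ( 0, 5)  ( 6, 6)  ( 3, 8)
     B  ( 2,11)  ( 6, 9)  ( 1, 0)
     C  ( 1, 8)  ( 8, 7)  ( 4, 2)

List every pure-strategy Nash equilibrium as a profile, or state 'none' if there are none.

(A,P): not NE [P1→B gives 2>0; P2→R gives 8>5]
(A,Q): not NE [P1→C gives 8>6; P2→R gives 8>6]
(A,R): not NE [P1→C gives 4>3]
(B,P): NE
(B,Q): not NE [P1→C gives 8>6; P2→P gives 11>9]
(B,R): not NE [P1→C gives 4>1; P2→P gives 11>0]
(C,P): not NE [P1→B gives 2>1]
(C,Q): not NE [P2→P gives 8>7]
(C,R): not NE [P2→P gives 8>2]

Nash profiles: (B,P)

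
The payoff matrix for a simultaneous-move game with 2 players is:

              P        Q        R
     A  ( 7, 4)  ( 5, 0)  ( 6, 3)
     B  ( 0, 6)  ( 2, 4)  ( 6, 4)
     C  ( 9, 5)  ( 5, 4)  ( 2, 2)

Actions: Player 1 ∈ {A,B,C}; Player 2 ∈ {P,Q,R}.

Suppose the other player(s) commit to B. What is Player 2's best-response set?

u_2(P vs B) = 6
u_2(Q vs B) = 4
u_2(R vs B) = 4
max payoff 6 at {P}

BR_2 = {P}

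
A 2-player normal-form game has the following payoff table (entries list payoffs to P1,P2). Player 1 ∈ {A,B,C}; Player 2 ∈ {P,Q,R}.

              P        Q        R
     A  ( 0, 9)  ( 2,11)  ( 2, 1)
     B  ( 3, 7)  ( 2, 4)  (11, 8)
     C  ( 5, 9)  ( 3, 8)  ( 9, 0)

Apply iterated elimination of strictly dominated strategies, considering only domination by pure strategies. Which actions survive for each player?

IESDS → P1:{B,C} P2:{P,R}

P1 drop A (C beats it: P:5>0 Q:3>2 R:9>2)
P2 drop Q (P beats it: B:7>4 C:9>8)
P1→{B,C} P2→{P,R}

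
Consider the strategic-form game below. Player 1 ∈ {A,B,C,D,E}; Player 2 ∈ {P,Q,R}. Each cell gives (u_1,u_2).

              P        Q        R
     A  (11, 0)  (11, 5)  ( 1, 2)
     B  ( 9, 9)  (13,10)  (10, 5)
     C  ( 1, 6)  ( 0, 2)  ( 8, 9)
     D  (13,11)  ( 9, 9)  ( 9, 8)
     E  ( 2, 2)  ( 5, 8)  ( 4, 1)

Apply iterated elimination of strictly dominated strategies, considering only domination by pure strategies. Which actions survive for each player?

P1 drop C (B beats it: P:9>1 Q:13>0 R:10>8)
P1 drop E (B beats it: P:9>2 Q:13>5 R:10>4)
P2 drop R (Q beats it: A:5>2 B:10>5 D:9>8)
P1→{A,B,D} P2→{P,Q}

IESDS → P1:{A,B,D} P2:{P,Q}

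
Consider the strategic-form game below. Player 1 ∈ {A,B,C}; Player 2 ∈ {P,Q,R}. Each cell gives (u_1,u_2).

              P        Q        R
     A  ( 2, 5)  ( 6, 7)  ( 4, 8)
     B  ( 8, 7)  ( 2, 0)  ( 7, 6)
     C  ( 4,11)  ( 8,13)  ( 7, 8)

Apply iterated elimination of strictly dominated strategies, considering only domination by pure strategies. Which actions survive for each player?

P1 drop A (C beats it: P:4>2 Q:8>6 R:7>4)
P2 drop R (P beats it: B:7>6 C:11>8)
P1→{B,C} P2→{P,Q}

IESDS → P1:{B,C} P2:{P,Q}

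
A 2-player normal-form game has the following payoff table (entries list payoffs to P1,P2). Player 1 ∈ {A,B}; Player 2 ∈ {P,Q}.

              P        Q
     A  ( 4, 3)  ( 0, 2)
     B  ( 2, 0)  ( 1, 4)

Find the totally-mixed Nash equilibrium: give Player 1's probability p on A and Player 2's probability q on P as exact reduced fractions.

P1 indiff ⇒ q·4+(1-q)·0 = q·2+(1-q)·1 ⇒ q(2) = (1-q)(1) ⇒ q = 1/3
P2 indiff ⇒ p·3+(1-p)·0 = p·2+(1-p)·4 ⇒ p(1) = (1-p)(4) ⇒ p = 4/5

p=4/5, q=1/3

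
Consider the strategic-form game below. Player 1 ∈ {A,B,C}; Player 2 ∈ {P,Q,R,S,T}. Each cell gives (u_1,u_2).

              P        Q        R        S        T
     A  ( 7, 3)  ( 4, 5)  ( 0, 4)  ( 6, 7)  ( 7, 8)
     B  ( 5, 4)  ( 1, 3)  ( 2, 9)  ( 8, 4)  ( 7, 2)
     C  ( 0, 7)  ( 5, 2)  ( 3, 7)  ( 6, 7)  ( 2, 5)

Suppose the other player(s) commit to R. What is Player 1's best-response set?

P1 best: {C}

u_1(A vs R) = 0
u_1(B vs R) = 2
u_1(C vs R) = 3
max payoff 3 at {C}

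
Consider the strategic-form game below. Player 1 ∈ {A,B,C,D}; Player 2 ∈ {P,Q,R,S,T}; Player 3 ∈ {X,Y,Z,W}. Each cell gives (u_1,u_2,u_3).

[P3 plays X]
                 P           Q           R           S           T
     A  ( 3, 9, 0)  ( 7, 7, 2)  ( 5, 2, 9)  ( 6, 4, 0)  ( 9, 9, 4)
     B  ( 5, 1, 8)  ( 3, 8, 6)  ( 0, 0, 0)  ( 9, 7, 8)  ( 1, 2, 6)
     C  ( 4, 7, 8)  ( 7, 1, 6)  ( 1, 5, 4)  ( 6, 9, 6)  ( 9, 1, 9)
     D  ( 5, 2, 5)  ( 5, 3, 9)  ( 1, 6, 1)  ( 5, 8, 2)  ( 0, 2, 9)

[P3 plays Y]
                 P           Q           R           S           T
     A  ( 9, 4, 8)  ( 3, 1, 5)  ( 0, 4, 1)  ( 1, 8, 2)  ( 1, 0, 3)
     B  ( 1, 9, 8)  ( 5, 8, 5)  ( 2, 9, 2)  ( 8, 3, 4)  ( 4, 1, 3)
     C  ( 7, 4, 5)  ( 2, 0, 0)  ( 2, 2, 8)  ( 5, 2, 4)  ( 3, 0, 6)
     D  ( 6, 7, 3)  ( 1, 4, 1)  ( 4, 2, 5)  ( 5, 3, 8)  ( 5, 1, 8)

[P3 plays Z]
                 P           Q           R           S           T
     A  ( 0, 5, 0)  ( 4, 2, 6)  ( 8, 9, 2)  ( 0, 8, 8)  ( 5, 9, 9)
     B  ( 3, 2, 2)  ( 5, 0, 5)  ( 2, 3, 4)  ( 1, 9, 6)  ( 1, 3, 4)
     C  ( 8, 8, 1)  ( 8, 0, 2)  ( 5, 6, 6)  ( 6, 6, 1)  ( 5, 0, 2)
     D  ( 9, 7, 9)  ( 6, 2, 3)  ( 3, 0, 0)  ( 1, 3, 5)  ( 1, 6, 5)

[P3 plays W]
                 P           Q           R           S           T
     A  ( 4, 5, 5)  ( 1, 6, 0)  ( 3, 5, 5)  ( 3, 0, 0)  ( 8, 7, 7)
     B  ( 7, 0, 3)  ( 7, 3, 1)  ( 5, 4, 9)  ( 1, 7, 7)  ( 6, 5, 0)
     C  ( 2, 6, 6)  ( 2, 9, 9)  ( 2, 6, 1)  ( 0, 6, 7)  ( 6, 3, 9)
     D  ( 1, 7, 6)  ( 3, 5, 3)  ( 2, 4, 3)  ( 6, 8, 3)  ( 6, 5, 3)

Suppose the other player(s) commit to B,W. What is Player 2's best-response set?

argmax u_2 = {S}

u_2(P vs B,W) = 0
u_2(Q vs B,W) = 3
u_2(R vs B,W) = 4
u_2(S vs B,W) = 7
u_2(T vs B,W) = 5
max payoff 7 at {S}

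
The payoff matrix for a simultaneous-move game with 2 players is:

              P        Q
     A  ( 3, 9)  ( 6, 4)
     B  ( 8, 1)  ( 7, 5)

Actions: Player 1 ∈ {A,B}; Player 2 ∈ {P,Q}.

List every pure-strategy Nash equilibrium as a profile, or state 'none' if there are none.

(A,P): not NE [P1→B gives 8>3]
(A,Q): not NE [P1→B gives 7>6; P2→P gives 9>4]
(B,P): not NE [P2→Q gives 5>1]
(B,Q): NE

Nash profiles: (B,Q)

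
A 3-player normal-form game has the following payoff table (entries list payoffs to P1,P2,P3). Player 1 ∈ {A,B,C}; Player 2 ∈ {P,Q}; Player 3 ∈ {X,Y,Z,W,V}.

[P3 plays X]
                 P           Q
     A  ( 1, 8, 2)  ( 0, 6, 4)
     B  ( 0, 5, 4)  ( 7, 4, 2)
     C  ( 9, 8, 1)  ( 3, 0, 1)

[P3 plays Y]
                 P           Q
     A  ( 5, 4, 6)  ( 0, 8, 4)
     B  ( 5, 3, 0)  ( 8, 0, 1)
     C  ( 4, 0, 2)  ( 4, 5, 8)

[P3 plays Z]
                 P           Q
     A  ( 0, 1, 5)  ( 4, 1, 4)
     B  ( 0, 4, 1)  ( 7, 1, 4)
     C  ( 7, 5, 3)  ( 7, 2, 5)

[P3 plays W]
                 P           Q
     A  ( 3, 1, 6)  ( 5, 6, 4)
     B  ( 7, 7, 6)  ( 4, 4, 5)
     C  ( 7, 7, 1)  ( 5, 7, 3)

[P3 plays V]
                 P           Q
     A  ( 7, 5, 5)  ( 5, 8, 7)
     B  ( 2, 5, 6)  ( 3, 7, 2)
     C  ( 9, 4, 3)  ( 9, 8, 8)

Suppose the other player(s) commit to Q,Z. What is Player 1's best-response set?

u_1(A vs Q,Z) = 4
u_1(B vs Q,Z) = 7
u_1(C vs Q,Z) = 7
max payoff 7 at {B,C}

P1 best: {B,C}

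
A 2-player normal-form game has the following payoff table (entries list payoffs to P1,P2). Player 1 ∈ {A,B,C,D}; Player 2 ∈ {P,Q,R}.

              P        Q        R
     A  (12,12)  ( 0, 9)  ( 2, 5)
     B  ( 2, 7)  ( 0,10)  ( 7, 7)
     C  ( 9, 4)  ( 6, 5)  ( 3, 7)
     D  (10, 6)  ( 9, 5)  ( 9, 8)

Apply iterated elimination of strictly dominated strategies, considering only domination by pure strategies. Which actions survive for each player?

Survivors P1:{A,D} P2:{P,R}

P1 drop B (D beats it: P:10>2 Q:9>0 R:9>7)
P1 drop C (D beats it: P:10>9 Q:9>6 R:9>3)
P2 drop Q (P beats it: A:12>9 D:6>5)
P1→{A,D} P2→{P,R}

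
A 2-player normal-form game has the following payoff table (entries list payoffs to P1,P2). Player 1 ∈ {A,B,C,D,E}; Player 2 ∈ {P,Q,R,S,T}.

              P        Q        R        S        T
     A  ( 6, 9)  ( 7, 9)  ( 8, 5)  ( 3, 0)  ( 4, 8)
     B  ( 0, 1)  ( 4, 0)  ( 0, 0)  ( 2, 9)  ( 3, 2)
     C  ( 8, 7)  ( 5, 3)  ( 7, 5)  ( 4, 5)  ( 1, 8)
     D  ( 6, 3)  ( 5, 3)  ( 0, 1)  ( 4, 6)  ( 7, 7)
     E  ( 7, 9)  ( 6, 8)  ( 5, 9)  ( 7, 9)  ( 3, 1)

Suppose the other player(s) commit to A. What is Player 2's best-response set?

P2 best: {P,Q}

u_2(P vs A) = 9
u_2(Q vs A) = 9
u_2(R vs A) = 5
u_2(S vs A) = 0
u_2(T vs A) = 8
max payoff 9 at {P,Q}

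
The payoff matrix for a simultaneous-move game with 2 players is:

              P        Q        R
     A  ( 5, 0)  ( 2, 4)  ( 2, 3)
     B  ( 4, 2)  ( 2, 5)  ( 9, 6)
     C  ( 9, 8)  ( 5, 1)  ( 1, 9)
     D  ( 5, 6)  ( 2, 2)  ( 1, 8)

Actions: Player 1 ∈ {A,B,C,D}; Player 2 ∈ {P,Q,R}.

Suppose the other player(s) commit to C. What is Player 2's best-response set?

argmax u_2 = {R}

u_2(P vs C) = 8
u_2(Q vs C) = 1
u_2(R vs C) = 9
max payoff 9 at {R}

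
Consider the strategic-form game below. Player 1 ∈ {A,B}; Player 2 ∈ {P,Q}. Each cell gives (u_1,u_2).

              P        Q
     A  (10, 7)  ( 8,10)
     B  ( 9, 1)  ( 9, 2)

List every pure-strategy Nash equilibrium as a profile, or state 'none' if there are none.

PSNE = {(B,Q)}

(A,P): not NE [P2→Q gives 10>7]
(A,Q): not NE [P1→B gives 9>8]
(B,P): not NE [P1→A gives 10>9; P2→Q gives 2>1]
(B,Q): NE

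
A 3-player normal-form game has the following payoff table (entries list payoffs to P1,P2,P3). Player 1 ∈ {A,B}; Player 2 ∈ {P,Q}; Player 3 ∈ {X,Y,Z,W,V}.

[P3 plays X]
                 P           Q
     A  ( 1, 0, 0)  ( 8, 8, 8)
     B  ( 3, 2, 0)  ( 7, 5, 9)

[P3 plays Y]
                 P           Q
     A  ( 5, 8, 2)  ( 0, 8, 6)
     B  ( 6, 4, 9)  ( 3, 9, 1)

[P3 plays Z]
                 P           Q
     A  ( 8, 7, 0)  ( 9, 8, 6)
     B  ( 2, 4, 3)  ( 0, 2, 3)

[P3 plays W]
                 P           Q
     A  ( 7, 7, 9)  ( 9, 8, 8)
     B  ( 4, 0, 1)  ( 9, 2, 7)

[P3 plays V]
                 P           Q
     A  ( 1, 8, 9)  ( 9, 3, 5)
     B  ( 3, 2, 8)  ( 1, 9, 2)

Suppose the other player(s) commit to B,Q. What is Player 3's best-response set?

argmax u_3 = {X}

u_3(X vs B,Q) = 9
u_3(Y vs B,Q) = 1
u_3(Z vs B,Q) = 3
u_3(W vs B,Q) = 7
u_3(V vs B,Q) = 2
max payoff 9 at {X}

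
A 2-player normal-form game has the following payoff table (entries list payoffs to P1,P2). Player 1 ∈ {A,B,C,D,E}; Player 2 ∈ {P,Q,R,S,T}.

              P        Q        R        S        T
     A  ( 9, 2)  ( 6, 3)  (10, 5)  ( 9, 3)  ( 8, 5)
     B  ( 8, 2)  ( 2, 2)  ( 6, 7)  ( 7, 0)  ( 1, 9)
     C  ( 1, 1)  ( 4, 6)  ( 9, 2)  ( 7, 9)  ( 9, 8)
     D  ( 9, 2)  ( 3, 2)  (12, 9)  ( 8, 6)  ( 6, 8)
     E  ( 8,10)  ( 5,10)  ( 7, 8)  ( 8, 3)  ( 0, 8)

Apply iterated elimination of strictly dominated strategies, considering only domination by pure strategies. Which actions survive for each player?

P1 drop B (A beats it: P:9>8 Q:6>2 R:10>6 S:9>7 T:8>1)
P1 drop E (A beats it: P:9>8 Q:6>5 R:10>7 S:9>8 T:8>0)
P2 drop P (R beats it: A:5>2 C:2>1 D:9>2)
P2 drop Q (T beats it: A:5>3 C:8>6 D:8>2)
P1→{A,C,D} P2→{R,S,T}

IESDS → P1:{A,C,D} P2:{R,S,T}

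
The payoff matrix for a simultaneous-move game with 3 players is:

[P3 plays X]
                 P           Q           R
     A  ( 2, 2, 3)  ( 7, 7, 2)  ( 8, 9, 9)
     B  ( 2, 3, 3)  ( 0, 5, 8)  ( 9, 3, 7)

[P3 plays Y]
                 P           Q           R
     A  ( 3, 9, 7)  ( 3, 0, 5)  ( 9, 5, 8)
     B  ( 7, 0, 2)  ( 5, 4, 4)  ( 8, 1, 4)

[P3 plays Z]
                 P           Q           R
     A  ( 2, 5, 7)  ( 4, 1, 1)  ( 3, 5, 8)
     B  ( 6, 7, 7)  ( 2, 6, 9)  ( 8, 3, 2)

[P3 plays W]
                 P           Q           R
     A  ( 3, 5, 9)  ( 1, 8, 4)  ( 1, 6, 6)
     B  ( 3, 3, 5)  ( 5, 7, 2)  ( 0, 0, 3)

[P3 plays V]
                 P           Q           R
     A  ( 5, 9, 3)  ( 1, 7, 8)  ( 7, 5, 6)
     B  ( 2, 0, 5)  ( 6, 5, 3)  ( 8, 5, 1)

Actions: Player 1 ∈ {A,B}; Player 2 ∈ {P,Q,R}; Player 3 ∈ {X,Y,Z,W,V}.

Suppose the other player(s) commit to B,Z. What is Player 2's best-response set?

u_2(P vs B,Z) = 7
u_2(Q vs B,Z) = 6
u_2(R vs B,Z) = 3
max payoff 7 at {P}

P2 best: {P}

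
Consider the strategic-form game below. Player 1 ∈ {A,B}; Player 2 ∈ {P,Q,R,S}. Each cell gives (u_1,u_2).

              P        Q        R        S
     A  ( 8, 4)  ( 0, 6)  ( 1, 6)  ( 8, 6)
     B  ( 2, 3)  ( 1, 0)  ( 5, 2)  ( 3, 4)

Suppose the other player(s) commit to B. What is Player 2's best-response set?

u_2(P vs B) = 3
u_2(Q vs B) = 0
u_2(R vs B) = 2
u_2(S vs B) = 4
max payoff 4 at {S}

argmax u_2 = {S}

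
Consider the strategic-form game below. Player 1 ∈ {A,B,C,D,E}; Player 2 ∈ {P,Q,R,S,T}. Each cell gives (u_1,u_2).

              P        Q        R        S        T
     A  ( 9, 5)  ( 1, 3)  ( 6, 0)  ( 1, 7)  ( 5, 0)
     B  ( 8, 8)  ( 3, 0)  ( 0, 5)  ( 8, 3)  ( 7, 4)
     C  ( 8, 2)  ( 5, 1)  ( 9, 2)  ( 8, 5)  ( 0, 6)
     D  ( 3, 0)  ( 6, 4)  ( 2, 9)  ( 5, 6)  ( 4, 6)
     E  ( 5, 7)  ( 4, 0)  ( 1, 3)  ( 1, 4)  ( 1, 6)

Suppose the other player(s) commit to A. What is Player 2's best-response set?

BR_2 = {S}

u_2(P vs A) = 5
u_2(Q vs A) = 3
u_2(R vs A) = 0
u_2(S vs A) = 7
u_2(T vs A) = 0
max payoff 7 at {S}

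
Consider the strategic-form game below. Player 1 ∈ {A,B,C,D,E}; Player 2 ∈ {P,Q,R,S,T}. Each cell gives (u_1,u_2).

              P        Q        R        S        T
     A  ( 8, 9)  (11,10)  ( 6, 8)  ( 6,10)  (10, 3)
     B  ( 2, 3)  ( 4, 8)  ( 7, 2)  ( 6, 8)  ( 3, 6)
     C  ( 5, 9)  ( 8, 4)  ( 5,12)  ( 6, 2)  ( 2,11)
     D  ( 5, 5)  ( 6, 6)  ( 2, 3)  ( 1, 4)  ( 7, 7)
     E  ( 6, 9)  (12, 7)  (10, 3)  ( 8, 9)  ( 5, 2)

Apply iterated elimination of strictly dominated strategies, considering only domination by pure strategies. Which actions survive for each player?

Remaining: P1:{A,E} P2:{P,Q,S}

P1 drop B (E beats it: P:6>2 Q:12>4 R:10>7 S:8>6 T:5>3)
P1 drop C (E beats it: P:6>5 Q:12>8 R:10>5 S:8>6 T:5>2)
P1 drop D (A beats it: P:8>5 Q:11>6 R:6>2 S:6>1 T:10>7)
P2 drop R (P beats it: A:9>8 E:9>3)
P2 drop T (P beats it: A:9>3 E:9>2)
P1→{A,E} P2→{P,Q,S}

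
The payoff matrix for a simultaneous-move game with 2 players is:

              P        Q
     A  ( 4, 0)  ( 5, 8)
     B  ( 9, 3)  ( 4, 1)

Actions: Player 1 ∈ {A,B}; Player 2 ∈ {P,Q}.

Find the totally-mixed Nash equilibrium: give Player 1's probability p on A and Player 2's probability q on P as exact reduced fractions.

P1 indiff ⇒ q·4+(1-q)·5 = q·9+(1-q)·4 ⇒ q(-5) = (1-q)(-1) ⇒ q = 1/6
P2 indiff ⇒ p·0+(1-p)·3 = p·8+(1-p)·1 ⇒ p(-8) = (1-p)(-2) ⇒ p = 1/5

p=1/5, q=1/6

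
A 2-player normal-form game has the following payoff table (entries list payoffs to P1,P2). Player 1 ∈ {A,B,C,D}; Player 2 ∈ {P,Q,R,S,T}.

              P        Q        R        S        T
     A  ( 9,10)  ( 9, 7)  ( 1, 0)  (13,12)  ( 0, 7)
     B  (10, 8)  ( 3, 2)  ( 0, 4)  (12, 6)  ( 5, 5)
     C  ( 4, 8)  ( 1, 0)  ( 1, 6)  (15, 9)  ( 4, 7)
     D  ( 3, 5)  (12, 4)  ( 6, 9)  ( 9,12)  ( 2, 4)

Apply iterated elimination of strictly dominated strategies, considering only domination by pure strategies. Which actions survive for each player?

Survivors P1:{A,B,C} P2:{P,S}

P2 drop Q (P beats it: A:10>7 B:8>2 C:8>0 D:5>4)
P2 drop R (S beats it: A:12>0 B:6>4 C:9>6 D:12>9)
P1 drop D (B beats it: P:10>3 S:12>9 T:5>2)
P2 drop T (P beats it: A:10>7 B:8>5 C:8>7)
P1→{A,B,C} P2→{P,S}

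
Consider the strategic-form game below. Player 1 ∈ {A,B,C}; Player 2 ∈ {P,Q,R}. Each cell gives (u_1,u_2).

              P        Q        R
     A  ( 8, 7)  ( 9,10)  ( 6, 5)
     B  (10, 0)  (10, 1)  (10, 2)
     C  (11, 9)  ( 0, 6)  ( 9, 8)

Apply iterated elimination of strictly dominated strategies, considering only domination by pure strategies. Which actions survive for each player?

P1 drop A (B beats it: P:10>8 Q:10>9 R:10>6)
P2 drop Q (R beats it: B:2>1 C:8>6)
P1→{B,C} P2→{P,R}

Survivors P1:{B,C} P2:{P,R}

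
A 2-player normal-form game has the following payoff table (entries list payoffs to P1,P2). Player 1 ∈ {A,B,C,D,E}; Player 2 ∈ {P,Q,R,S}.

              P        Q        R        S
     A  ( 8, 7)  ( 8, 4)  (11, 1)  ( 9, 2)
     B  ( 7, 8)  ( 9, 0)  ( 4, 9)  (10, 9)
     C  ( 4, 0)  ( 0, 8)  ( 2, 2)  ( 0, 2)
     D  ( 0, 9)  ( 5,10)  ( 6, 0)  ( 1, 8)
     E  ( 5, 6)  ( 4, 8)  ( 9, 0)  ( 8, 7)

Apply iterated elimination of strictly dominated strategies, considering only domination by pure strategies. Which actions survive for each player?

P1 drop C (A beats it: P:8>4 Q:8>0 R:11>2 S:9>0)
P1 drop D (A beats it: P:8>0 Q:8>5 R:11>6 S:9>1)
P1 drop E (A beats it: P:8>5 Q:8>4 R:11>9 S:9>8)
P2 drop Q (P beats it: A:7>4 B:8>0)
P1→{A,B} P2→{P,R,S}

Remaining: P1:{A,B} P2:{P,R,S}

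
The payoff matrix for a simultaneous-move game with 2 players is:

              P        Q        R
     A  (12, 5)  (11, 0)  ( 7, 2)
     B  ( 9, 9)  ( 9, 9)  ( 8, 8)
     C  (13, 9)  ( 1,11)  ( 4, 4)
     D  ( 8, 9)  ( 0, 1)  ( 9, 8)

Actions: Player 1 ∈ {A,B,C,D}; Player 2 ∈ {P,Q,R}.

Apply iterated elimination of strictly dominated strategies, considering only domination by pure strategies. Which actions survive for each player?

P2 drop R (P beats it: A:5>2 B:9>8 C:9>4 D:9>8)
P1 drop B (A beats it: P:12>9 Q:11>9)
P1 drop D (A beats it: P:12>8 Q:11>0)
P1→{A,C} P2→{P,Q}

IESDS → P1:{A,C} P2:{P,Q}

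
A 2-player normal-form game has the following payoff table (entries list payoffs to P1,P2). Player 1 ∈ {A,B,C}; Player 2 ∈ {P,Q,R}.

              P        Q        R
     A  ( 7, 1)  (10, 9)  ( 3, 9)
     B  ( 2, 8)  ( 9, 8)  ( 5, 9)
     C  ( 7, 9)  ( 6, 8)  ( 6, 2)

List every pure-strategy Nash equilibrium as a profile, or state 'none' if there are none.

NE set: (A,Q), (C,P)

(A,P): not NE [P2→R gives 9>1]
(A,Q): NE
(A,R): not NE [P1→C gives 6>3]
(B,P): not NE [P1→C gives 7>2; P2→R gives 9>8]
(B,Q): not NE [P1→A gives 10>9; P2→R gives 9>8]
(B,R): not NE [P1→C gives 6>5]
(C,P): NE
(C,Q): not NE [P1→A gives 10>6; P2→P gives 9>8]
(C,R): not NE [P2→P gives 9>2]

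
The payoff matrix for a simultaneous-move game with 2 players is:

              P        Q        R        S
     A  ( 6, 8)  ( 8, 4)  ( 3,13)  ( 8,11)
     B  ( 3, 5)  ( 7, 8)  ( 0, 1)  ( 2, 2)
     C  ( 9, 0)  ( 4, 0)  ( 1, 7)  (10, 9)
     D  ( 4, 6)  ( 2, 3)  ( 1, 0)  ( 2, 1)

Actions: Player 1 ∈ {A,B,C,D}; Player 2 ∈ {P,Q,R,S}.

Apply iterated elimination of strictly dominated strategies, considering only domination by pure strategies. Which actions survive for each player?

P1 drop B (A beats it: P:6>3 Q:8>7 R:3>0 S:8>2)
P1 drop D (A beats it: P:6>4 Q:8>2 R:3>1 S:8>2)
P2 drop P (R beats it: A:13>8 C:7>0)
P2 drop Q (R beats it: A:13>4 C:7>0)
P1→{A,C} P2→{R,S}

Remaining: P1:{A,C} P2:{R,S}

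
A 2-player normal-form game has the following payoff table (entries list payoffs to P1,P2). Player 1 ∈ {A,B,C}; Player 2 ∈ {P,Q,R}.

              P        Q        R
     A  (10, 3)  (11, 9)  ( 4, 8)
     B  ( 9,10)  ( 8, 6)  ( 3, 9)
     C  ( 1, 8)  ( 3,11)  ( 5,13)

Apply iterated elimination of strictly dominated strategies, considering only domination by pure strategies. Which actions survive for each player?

Remaining: P1:{A,C} P2:{Q,R}

P1 drop B (A beats it: P:10>9 Q:11>8 R:4>3)
P2 drop P (Q beats it: A:9>3 C:11>8)
P1→{A,C} P2→{Q,R}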